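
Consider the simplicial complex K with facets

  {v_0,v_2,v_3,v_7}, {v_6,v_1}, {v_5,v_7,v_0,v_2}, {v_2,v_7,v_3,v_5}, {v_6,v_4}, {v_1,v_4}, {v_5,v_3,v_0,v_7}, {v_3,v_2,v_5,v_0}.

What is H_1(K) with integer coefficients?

H_1 ≅ Z.

Take the total order v_0 < v_1 < v_2 < v_3 < v_4 < v_5 < v_6 < v_7 on the vertex set. Then K (dimension 3) consists of the simplices:

  0-simplices (8): [v_0], [v_1], [v_2], [v_3], [v_4], [v_5], [v_6], [v_7]
  1-simplices (13): [v_0,v_2], [v_0,v_3], [v_0,v_5], [v_0,v_7], [v_1,v_4], [v_1,v_6], [v_2,v_3], [v_2,v_5], [v_2,v_7], [v_3,v_5], [v_3,v_7], [v_4,v_6], [v_5,v_7]
  2-simplices (10): [v_0,v_2,v_3], [v_0,v_2,v_5], [v_0,v_2,v_7], [v_0,v_3,v_5], [v_0,v_3,v_7], [v_0,v_5,v_7], [v_2,v_3,v_5], [v_2,v_3,v_7], [v_2,v_5,v_7], [v_3,v_5,v_7]
  3-simplices (5): [v_0,v_2,v_3,v_5], [v_0,v_2,v_3,v_7], [v_0,v_2,v_5,v_7], [v_0,v_3,v_5,v_7], [v_2,v_3,v_5,v_7]

giving chain groups C_0 ≅ Z^8, C_1 ≅ Z^13, C_2 ≅ Z^10, C_3 ≅ Z^5.

Boundary ∂_1: C_1 → C_0 maps an edge to its endpoints' difference, ∂[p,q] = q − p. For instance
  ∂[v_2,v_3] = [v_3] − [v_2].
The 8×13 boundary matrix has rank 6 and Smith normal form diag(1,1,1,1,1,1).

∂_2: C_2 → C_1 sends each 2-simplex [p,q,r] to [q,r] − [p,r] + [p,q]. For instance
  ∂[v_0,v_3,v_5] = [v_3,v_5] − [v_0,v_5] + [v_0,v_3],
  ∂[v_0,v_3,v_7] = [v_3,v_7] − [v_0,v_7] + [v_0,v_3].
The 13×10 boundary matrix has rank 6 and Smith normal form diag(1,1,1,1,1,1).

The boundary map ∂_3: C_3 → C_2 sends each 3-simplex σ to the alternating sum Σ_i (−1)^i (σ with its i-th vertex removed). For instance
  ∂[v_0,v_2,v_5,v_7] = [v_2,v_5,v_7] − [v_0,v_5,v_7] + [v_0,v_2,v_7] − [v_0,v_2,v_5],
  ∂[v_2,v_3,v_5,v_7] = [v_3,v_5,v_7] − [v_2,v_5,v_7] + [v_2,v_3,v_7] − [v_2,v_3,v_5].
As a 10×5 matrix over Z this has rank 4, with invariant factors (1,1,1,1).

Reading off H_k = ker ∂_k / im ∂_{k+1}:

  H_1: rank ker ∂_1 − rank ∂_2 = (13 − 6) − 6 = 1, and the invariant factors of ∂_2 are all 1, so H_1 = Z.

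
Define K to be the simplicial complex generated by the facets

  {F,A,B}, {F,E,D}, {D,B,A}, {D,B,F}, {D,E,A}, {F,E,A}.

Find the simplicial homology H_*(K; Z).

K has 5 vertices, 9 edges, 6 triangles.
rank ∂_0 = 0, rank ∂_1 = 4 ⇒ b_0 = 5 − 0 − 4 = 1; all invariant factors of ∂_1 are 1 so no torsion. So H_0 ≅ Z.
rank ∂_1 = 4, rank ∂_2 = 5 ⇒ b_1 = 9 − 4 − 5 = 0; all invariant factors of ∂_2 are 1 so no torsion. So H_1 ≅ 0.
rank ∂_2 = 5, rank ∂_3 = 0 ⇒ b_2 = 6 − 5 − 0 = 1. So H_2 ≅ Z.

H_0 ≅ Z,  H_1 = 0,  H_2 ≅ Z.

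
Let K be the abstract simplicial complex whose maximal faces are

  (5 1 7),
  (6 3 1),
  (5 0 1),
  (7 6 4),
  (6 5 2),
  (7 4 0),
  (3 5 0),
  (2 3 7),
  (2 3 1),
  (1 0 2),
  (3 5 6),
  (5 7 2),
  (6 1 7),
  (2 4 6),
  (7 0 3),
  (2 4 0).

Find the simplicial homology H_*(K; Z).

We work with the vertex ordering 0 < 1 < 2 < 3 < 4 < 5 < 6 < 7. The simplices of K, each written with vertices in increasing order, are:

  0-simplices (8): [0], [1], [2], [3], [4], [5], [6], [7]
  1-simplices (24): (24 of them)
  2-simplices (16): [0,1,2], [0,1,5], [0,2,4], [0,3,5], [0,3,7], [0,4,7], [1,2,3], [1,3,6], [1,5,7], [1,6,7], [2,3,7], [2,4,6], [2,5,6], [2,5,7], [3,5,6], [4,6,7]

so the chain groups are C_0 ≅ Z^8, C_1 ≅ Z^24, C_2 ≅ Z^16.

The boundary map ∂_1: C_1 → C_0 is given by ∂[p,q] = [q] − [p]. For instance
  ∂[0,3] = [3] − [0].
As a 8×24 matrix over Z this has rank 7, with invariant factors (1,1,1,1,1,1,1).

∂_2: C_2 → C_1 maps a triangle to the signed sum of its edges. For instance
  ∂[0,3,5] = [3,5] − [0,5] + [0,3],
  ∂[3,5,6] = [5,6] − [3,6] + [3,5].
This gives a 24×16 integer matrix of rank 15; reducing to Smith normal form yields diagonal entries (1,1,1,1,1,1,1,1,1,1,1,1,1,1,1).

Now H_k = ker ∂_k / im ∂_{k+1}, so:

  H_0: rank C_0 − rank ∂_1 = 8 − 7 = 1, and the invariant factors of ∂_1 are all 1, so H_0 = Z.
  H_1: rank ker ∂_1 − rank ∂_2 = (24 − 7) − 15 = 2, and the invariant factors of ∂_2 are all 1, so H_1 = Z^2.
  H_2: rank ker ∂_2 − rank ∂_3 = (16 − 15) − 0 = 1, and there is no ∂_3, so H_2 = Z.

H_0 ≅ Z,  H_1 ≅ Z^2,  H_2 ≅ Z.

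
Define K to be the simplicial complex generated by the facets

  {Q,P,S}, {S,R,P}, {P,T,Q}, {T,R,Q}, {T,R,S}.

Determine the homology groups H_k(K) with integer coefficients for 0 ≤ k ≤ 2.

K has 5 vertices, 10 edges, 5 triangles.
rank ∂_0 = 0, rank ∂_1 = 4 ⇒ b_0 = 5 − 0 − 4 = 1; all invariant factors of ∂_1 are 1 so no torsion. So H_0 = Z.
rank ∂_1 = 4, rank ∂_2 = 5 ⇒ b_1 = 10 − 4 − 5 = 1; all invariant factors of ∂_2 are 1 so no torsion. So H_1 = Z.
rank ∂_2 = 5, rank ∂_3 = 0 ⇒ b_2 = 5 − 5 − 0 = 0. So H_2 = 0.

H_0 ≅ Z,  H_1 ≅ Z,  H_2 = 0.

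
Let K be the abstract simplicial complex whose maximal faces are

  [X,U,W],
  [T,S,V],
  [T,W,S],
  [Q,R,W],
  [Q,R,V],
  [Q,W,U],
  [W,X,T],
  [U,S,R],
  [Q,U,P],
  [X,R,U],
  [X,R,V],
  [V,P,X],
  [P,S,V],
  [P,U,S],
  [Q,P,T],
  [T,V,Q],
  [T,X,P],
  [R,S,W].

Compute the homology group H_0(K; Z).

Order the vertices as P < Q < R < S < T < U < V < W < X. Listing each simplex with vertices in this order, K has dimension 2 with simplices:

  0-simplices (9): P, Q, R, S, T, U, V, W, X
  1-simplices (27): PQ, PS, PT, PU, PV, PX, QR, QT, QU, QV, QW, RS, RU, RV, RW, RX, ST, SU, SV, SW, TV, TW, TX, UW, UX, VX, WX
  2-simplices (18): PQT, PQU, PSU, PSV, PTX, PVX, QRV, QRW, QTV, QUW, RSU, RSW, RUX, RVX, STV, STW, TWX, UWX

giving chain groups C_0 ≅ Z^9, C_1 ≅ Z^27, C_2 ≅ Z^18.

∂_1: C_1 → C_0 sends each edge [p,q] (with p < q) to q − p.
As a 9×27 matrix over Z this has rank 8, with invariant factors (1,1,1,1,1,1,1,1).

∂_2: C_2 → C_1 maps a triangle to the signed sum of its edges. For instance
  ∂STW = TW − SW + ST,
  ∂RVX = VX − RX + RV.
This gives a 27×18 integer matrix of rank 18; reducing to Smith normal form yields diagonal entries (1,1,1,1,1,1,1,1,1,1,1,1,1,1,1,1,1,2).

Now H_k = ker ∂_k / im ∂_{k+1}, so:

  H_0: rank C_0 − rank ∂_1 = 9 − 8 = 1, and the invariant factors of ∂_1 are all 1, so H_0 ≅ Z.

(K is a triangulation of the Klein bottle.)

H_0 = Z.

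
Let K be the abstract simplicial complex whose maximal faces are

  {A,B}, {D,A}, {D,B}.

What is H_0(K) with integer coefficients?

We work with the vertex ordering A < B < D. The simplices of K, each written with vertices in increasing order, are:

  0-simplices (3): A, B, D
  1-simplices (3): AB, AD, BD

so the chain groups are C_0 ≅ Z^3, C_1 ≅ Z^3.

Boundary ∂_1: C_1 → C_0 sends each edge [p,q] (with p < q) to q − p.
As a 3×3 matrix over Z this has rank 2, with invariant factors (1,1).

From H_k ≅ ker(∂_k) / im(∂_{k+1}) we obtain:

  H_0: rank C_0 − rank ∂_1 = 3 − 2 = 1, and the invariant factors of ∂_1 are all 1, so H_0 ≅ Z.

(K is a triangulation of the circle S^1.)

H_0 = Z.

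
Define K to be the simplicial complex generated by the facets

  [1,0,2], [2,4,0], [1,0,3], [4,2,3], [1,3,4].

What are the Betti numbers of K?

b_0 = 1, b_1 = 1, b_2 = 0.

Take the total order 0 < 1 < 2 < 3 < 4 on the vertex set. Then K (dimension 2) consists of the simplices:

  0-simplices (5): [0], [1], [2], [3], [4]
  1-simplices (10): [0,1], [0,2], [0,3], [0,4], [1,2], [1,3], [1,4], [2,3], [2,4], [3,4]
  2-simplices (5): [0,1,2], [0,1,3], [0,2,4], [1,3,4], [2,3,4]

giving chain groups C_0 ≅ Z^5, C_1 ≅ Z^10, C_2 ≅ Z^5.

∂_1: C_1 → C_0 maps an edge to its endpoints' difference, ∂[p,q] = q − p.
As a 5×10 matrix over Z this has rank 4, with invariant factors (1,1,1,1).

The boundary map ∂_2: C_2 → C_1 sends each 2-simplex [p,q,r] to [q,r] − [p,r] + [p,q]. For instance
  ∂[0,2,4] = [2,4] − [0,4] + [0,2],
  ∂[0,1,2] = [1,2] − [0,2] + [0,1].
The 10×5 boundary matrix has rank 5 and Smith normal form diag(1,1,1,1,1).

Reading off H_k = ker ∂_k / im ∂_{k+1}:

  H_0: rank C_0 − rank ∂_1 = 5 − 4 = 1, and the invariant factors of ∂_1 are all 1, so H_0 = Z.
  H_1: rank ker ∂_1 − rank ∂_2 = (10 − 4) − 5 = 1, and the invariant factors of ∂_2 are all 1, so H_1 = Z.
  H_2: rank ker ∂_2 − rank ∂_3 = (5 − 5) − 0 = 0, and there is no ∂_3, so H_2 = 0.

(K is a triangulation of the Möbius band.)

Hence the Betti numbers are b_0 = 1, b_1 = 1, b_2 = 0.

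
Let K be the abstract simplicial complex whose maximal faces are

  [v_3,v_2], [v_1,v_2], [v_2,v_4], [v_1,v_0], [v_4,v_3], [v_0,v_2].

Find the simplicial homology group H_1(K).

Order the vertices as v_0 < v_1 < v_2 < v_3 < v_4. Listing each simplex with vertices in this order, K has dimension 1 with simplices:

  0-simplices (5): [v_0], [v_1], [v_2], [v_3], [v_4]
  1-simplices (6): [v_0,v_1], [v_0,v_2], [v_1,v_2], [v_2,v_3], [v_2,v_4], [v_3,v_4]

so the chain groups are C_0 ≅ Z^5, C_1 ≅ Z^6.

Boundary ∂_1: C_1 → C_0 sends each edge [p,q] (with p < q) to q − p. For instance
  ∂[v_2,v_3] = [v_3] − [v_2].
The 5×6 boundary matrix has rank 4 and Smith normal form diag(1,1,1,1).

Computing H_k = (kernel of ∂_k) / (image of ∂_{k+1}):

  H_1: rank ker ∂_1 − rank ∂_2 = (6 − 4) − 0 = 2, and there is no ∂_2, so H_1 ≅ Z^2.

H_1 = Z^2.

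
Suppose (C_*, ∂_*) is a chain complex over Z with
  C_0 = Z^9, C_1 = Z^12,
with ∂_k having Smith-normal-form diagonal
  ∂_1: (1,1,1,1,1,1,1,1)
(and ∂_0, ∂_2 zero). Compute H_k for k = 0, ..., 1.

H_0: b_0 = 9 − 0 − 8 = 1; torsion from ∂_1 factors > 1: none. So H_0 = Z.
H_1: b_1 = 12 − 8 − 0 = 4; torsion from ∂_2 factors > 1: none. So H_1 = Z^4.

H_0 = Z,  H_1 = Z^4.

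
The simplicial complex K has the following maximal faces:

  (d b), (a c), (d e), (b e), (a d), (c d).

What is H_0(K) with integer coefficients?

Fix the vertex order a < b < c < d < e and write every simplex with vertices in increasing order. Then dim K = 1 and the simplices of K are:

  0-simplices (5): a, b, c, d, e
  1-simplices (6): ac, ad, bd, be, cd, de

giving chain groups C_0 ≅ Z^5, C_1 ≅ Z^6.

Boundary ∂_1: C_1 → C_0 sends each edge [p,q] (with p < q) to q − p. For instance
  ∂cd = d − c.
This gives a 5×6 integer matrix of rank 4; reducing to Smith normal form yields diagonal entries (1,1,1,1).

Now H_k = ker ∂_k / im ∂_{k+1}, so:

  H_0: rank C_0 − rank ∂_1 = 5 − 4 = 1, and the invariant factors of ∂_1 are all 1, so H_0 = Z.

(K is a triangulation of a wedge of 2 circles.)

H_0 = Z.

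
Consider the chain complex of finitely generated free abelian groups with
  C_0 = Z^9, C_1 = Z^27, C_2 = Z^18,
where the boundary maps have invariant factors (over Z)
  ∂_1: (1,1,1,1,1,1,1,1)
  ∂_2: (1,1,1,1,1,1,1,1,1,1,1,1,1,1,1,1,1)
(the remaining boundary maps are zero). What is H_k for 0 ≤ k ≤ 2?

H_0: b_0 = 9 − 0 − 8 = 1; torsion from ∂_1 factors > 1: none. So H_0 ≅ Z.
H_1: b_1 = 27 − 8 − 17 = 2; torsion from ∂_2 factors > 1: none. So H_1 ≅ Z^2.
H_2: b_2 = 18 − 17 − 0 = 1; torsion from ∂_3 factors > 1: none. So H_2 ≅ Z.

H_0 ≅ Z,  H_1 ≅ Z^2,  H_2 ≅ Z.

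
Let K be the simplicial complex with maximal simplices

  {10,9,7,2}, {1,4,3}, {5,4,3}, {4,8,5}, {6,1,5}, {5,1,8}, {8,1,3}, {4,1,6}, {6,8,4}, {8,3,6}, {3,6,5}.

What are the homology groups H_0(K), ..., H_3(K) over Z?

H_0 ≅ Z^2,  H_1 ≅ Z/2,  H_2 = 0,  H_3 = 0.

Order the vertices as 1 < 2 < 3 < 4 < 5 < 6 < 7 < 8 < 9 < 10. Listing each simplex with vertices in this order, K has dimension 3 with simplices:

  0-simplices (10): [1], [2], [3], [4], [5], [6], [7], [8], [9], [10]
  1-simplices (21): [1,3], [1,4], [1,5], [1,6], [1,8], [2,7], [2,9], [2,10], [3,4], [3,5], [3,6], [3,8], [4,5], [4,6], [4,8], [5,6], [5,8], [6,8], [7,9], [7,10], [9,10]
  2-simplices (14): [1,3,4], [1,3,8], [1,4,6], [1,5,6], [1,5,8], [2,7,9], [2,7,10], [2,9,10], [3,4,5], [3,5,6], [3,6,8], [4,5,8], [4,6,8], [7,9,10]
  3-simplices (1): [2,7,9,10]

giving chain groups C_0 ≅ Z^10, C_1 ≅ Z^21, C_2 ≅ Z^14, C_3 ≅ Z^1.

∂_1: C_1 → C_0 is given by ∂[p,q] = [q] − [p]. For instance
  ∂[3,8] = [8] − [3].
The resulting 10×21 matrix has rank 8, and its Smith normal form has invariant factors (1,1,1,1,1,1,1,1).

The boundary map ∂_2: C_2 → C_1 acts by ∂[p,q,r] = [q,r] − [p,r] + [p,q]. For instance
  ∂[4,6,8] = [6,8] − [4,8] + [4,6],
  ∂[1,3,8] = [3,8] − [1,8] + [1,3].
The resulting 21×14 matrix has rank 13, and its Smith normal form has invariant factors (1,1,1,1,1,1,1,1,1,1,1,1,2).

∂_3: C_3 → C_2 sends each 3-simplex σ to the alternating sum Σ_i (−1)^i (σ with its i-th vertex removed). For instance
  ∂[2,7,9,10] = [7,9,10] − [2,9,10] + [2,7,10] − [2,7,9].
As a 14×1 matrix over Z this has rank 1, with invariant factors (1).

Reading off H_k = ker ∂_k / im ∂_{k+1}:

  H_0: rank C_0 − rank ∂_1 = 10 − 8 = 2, and the invariant factors of ∂_1 are all 1, so H_0 = Z^2.
  H_1: rank ker ∂_1 − rank ∂_2 = (21 − 8) − 13 = 0, and ∂_2 has invariant factor 2 > 1, so H_1 = Z/2.
  H_2: rank ker ∂_2 − rank ∂_3 = (14 − 13) − 1 = 0, and the invariant factors of ∂_3 are all 1, so H_2 = 0.
  H_3: rank ker ∂_3 − rank ∂_4 = (1 − 1) − 0 = 0, and there is no ∂_4, so H_3 = 0.

(K is a triangulation of the disjoint union of the 3-simplex and the real projective plane RP^2.)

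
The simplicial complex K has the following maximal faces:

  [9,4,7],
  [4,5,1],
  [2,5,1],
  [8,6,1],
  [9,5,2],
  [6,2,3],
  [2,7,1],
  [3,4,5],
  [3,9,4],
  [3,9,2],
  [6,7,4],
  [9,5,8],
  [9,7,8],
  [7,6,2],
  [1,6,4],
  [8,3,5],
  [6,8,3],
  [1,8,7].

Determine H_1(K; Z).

H_1 = Z ⊕ Z/2.

K has 9 vertices, 27 edges, 18 triangles.
rank ∂_1 = 8, rank ∂_2 = 18 ⇒ b_1 = 27 − 8 − 18 = 1; ∂_2 has invariant factor(s) [2] giving torsion. So H_1 = Z ⊕ Z/2.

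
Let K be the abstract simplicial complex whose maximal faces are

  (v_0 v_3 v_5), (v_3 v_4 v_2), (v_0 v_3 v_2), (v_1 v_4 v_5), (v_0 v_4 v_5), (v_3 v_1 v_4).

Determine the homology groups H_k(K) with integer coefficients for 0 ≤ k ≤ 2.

H_0 = Z,  H_1 = Z,  H_2 = 0.

Fix the vertex order v_0 < v_1 < v_2 < v_3 < v_4 < v_5 and write every simplex with vertices in increasing order. Then dim K = 2 and the simplices of K are:

  0-simplices (6): [v_0], [v_1], [v_2], [v_3], [v_4], [v_5]
  1-simplices (12): [v_0,v_2], [v_0,v_3], [v_0,v_4], [v_0,v_5], [v_1,v_3], [v_1,v_4], [v_1,v_5], [v_2,v_3], [v_2,v_4], [v_3,v_4], [v_3,v_5], [v_4,v_5]
  2-simplices (6): [v_0,v_2,v_3], [v_0,v_3,v_5], [v_0,v_4,v_5], [v_1,v_3,v_4], [v_1,v_4,v_5], [v_2,v_3,v_4]

Hence C_0 ≅ Z^6, C_1 ≅ Z^12, C_2 ≅ Z^6.

∂_1: C_1 → C_0 is given by ∂[p,q] = [q] − [p]. For instance
  ∂[v_2,v_4] = [v_4] − [v_2].
The 6×12 boundary matrix has rank 5 and Smith normal form diag(1,1,1,1,1).

∂_2: C_2 → C_1 maps a triangle to the signed sum of its edges. For instance
  ∂[v_0,v_3,v_5] = [v_3,v_5] − [v_0,v_5] + [v_0,v_3],
  ∂[v_1,v_3,v_4] = [v_3,v_4] − [v_1,v_4] + [v_1,v_3].
The 12×6 boundary matrix has rank 6 and Smith normal form diag(1,1,1,1,1,1).

Computing H_k = (kernel of ∂_k) / (image of ∂_{k+1}):

  H_0: rank C_0 − rank ∂_1 = 6 − 5 = 1, and the invariant factors of ∂_1 are all 1, so H_0 = Z.
  H_1: rank ker ∂_1 − rank ∂_2 = (12 − 5) − 6 = 1, and the invariant factors of ∂_2 are all 1, so H_1 = Z.
  H_2: rank ker ∂_2 − rank ∂_3 = (6 − 6) − 0 = 0, and there is no ∂_3, so H_2 = 0.

(K is a triangulation of the cylinder S^1 x I.)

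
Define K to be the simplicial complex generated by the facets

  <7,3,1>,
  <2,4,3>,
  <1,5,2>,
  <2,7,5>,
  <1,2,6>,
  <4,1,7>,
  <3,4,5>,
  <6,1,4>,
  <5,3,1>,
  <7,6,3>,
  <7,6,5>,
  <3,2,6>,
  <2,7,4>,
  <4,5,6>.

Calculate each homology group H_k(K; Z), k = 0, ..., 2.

H_0 = Z,  H_1 = Z^2,  H_2 = Z.

Order the vertices as 1 < 2 < 3 < 4 < 5 < 6 < 7. Listing each simplex with vertices in this order, K has dimension 2 with simplices:

  0-simplices (7): [1], [2], [3], [4], [5], [6], [7]
  1-simplices (21): [1,2], [1,3], [1,4], [1,5], [1,6], [1,7], [2,3], [2,4], [2,5], [2,6], [2,7], [3,4], [3,5], [3,6], [3,7], [4,5], [4,6], [4,7], [5,6], [5,7], [6,7]
  2-simplices (14): [1,2,5], [1,2,6], [1,3,5], [1,3,7], [1,4,6], [1,4,7], [2,3,4], [2,3,6], [2,4,7], [2,5,7], [3,4,5], [3,6,7], [4,5,6], [5,6,7]

so the chain groups are C_0 ≅ Z^7, C_1 ≅ Z^21, C_2 ≅ Z^14.

∂_1: C_1 → C_0 sends each edge [p,q] (with p < q) to q − p. For instance
  ∂[2,6] = [6] − [2].
The resulting 7×21 matrix has rank 6, and its Smith normal form has invariant factors (1,1,1,1,1,1).

The boundary map ∂_2: C_2 → C_1 maps a triangle to the signed sum of its edges. For instance
  ∂[4,5,6] = [5,6] − [4,6] + [4,5],
  ∂[1,3,7] = [3,7] − [1,7] + [1,3].
This gives a 21×14 integer matrix of rank 13; reducing to Smith normal form yields diagonal entries (1,1,1,1,1,1,1,1,1,1,1,1,1).

Now H_k = ker ∂_k / im ∂_{k+1}, so:

  H_0: rank C_0 − rank ∂_1 = 7 − 6 = 1, and the invariant factors of ∂_1 are all 1, so H_0 = Z.
  H_1: rank ker ∂_1 − rank ∂_2 = (21 − 6) − 13 = 2, and the invariant factors of ∂_2 are all 1, so H_1 = Z^2.
  H_2: rank ker ∂_2 − rank ∂_3 = (14 − 13) − 0 = 1, and there is no ∂_3, so H_2 = Z.

(K is a triangulation of the torus T^2.)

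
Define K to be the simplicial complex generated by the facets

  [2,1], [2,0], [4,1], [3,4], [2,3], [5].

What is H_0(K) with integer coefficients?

H_0 ≅ Z^2.

We work with the vertex ordering 0 < 1 < 2 < 3 < 4 < 5. The simplices of K, each written with vertices in increasing order, are:

  0-simplices (6): [0], [1], [2], [3], [4], [5]
  1-simplices (5): [0,2], [1,2], [1,4], [2,3], [3,4]

giving chain groups C_0 ≅ Z^6, C_1 ≅ Z^5.

Boundary ∂_1: C_1 → C_0 is given by ∂[p,q] = [q] − [p].
The resulting 6×5 matrix has rank 4, and its Smith normal form has invariant factors (1,1,1,1).

Reading off H_k = ker ∂_k / im ∂_{k+1}:

  H_0: rank C_0 − rank ∂_1 = 6 − 4 = 2, and the invariant factors of ∂_1 are all 1, so H_0 ≅ Z^2.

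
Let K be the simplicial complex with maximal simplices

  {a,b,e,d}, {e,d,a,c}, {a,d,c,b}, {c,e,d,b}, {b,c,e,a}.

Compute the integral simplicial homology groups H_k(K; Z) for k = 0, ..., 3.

H_0 = Z,  H_1 = 0,  H_2 = 0,  H_3 = Z.

Fix the vertex order a < b < c < d < e and write every simplex with vertices in increasing order. Then dim K = 3 and the simplices of K are:

  0-simplices (5): a, b, c, d, e
  1-simplices (10): ab, ac, ad, ae, bc, bd, be, cd, ce, de
  2-simplices (10): abc, abd, abe, acd, ace, ade, bcd, bce, bde, cde
  3-simplices (5): abcd, abce, abde, acde, bcde

giving chain groups C_0 ≅ Z^5, C_1 ≅ Z^10, C_2 ≅ Z^10, C_3 ≅ Z^5.

Boundary ∂_1: C_1 → C_0 is given by ∂[p,q] = [q] − [p]. For instance
  ∂ae = e − a.
As a 5×10 matrix over Z this has rank 4, with invariant factors (1,1,1,1).

Boundary ∂_2: C_2 → C_1 acts by ∂[p,q,r] = [q,r] − [p,r] + [p,q]. For instance
  ∂cde = de − ce + cd,
  ∂abc = bc − ac + ab.
As a 10×10 matrix over Z this has rank 6, with invariant factors (1,1,1,1,1,1).

∂_3: C_3 → C_2 sends each 3-simplex σ to the alternating sum Σ_i (−1)^i (σ with its i-th vertex removed). For instance
  ∂abde = bde − ade + abe − abd,
  ∂abce = bce − ace + abe − abc.
The 10×5 boundary matrix has rank 4 and Smith normal form diag(1,1,1,1).

Reading off H_k = ker ∂_k / im ∂_{k+1}:

  H_0: rank C_0 − rank ∂_1 = 5 − 4 = 1, and the invariant factors of ∂_1 are all 1, so H_0 ≅ Z.
  H_1: rank ker ∂_1 − rank ∂_2 = (10 − 4) − 6 = 0, and the invariant factors of ∂_2 are all 1, so H_1 ≅ 0.
  H_2: rank ker ∂_2 − rank ∂_3 = (10 − 6) − 4 = 0, and the invariant factors of ∂_3 are all 1, so H_2 ≅ 0.
  H_3: rank ker ∂_3 − rank ∂_4 = (5 − 4) − 0 = 1, and there is no ∂_4, so H_3 ≅ Z.

(K is a triangulation of the 3-sphere S^3.)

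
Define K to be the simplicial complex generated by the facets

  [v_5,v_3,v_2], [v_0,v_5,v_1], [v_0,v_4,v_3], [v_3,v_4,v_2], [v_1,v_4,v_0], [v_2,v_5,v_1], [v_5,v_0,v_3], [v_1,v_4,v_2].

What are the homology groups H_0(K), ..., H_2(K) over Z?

H_0 = Z,  H_1 = 0,  H_2 = Z.

K has 6 vertices, 12 edges, 8 triangles.
rank ∂_0 = 0, rank ∂_1 = 5 ⇒ b_0 = 6 − 0 − 5 = 1; all invariant factors of ∂_1 are 1 so no torsion. So H_0 ≅ Z.
rank ∂_1 = 5, rank ∂_2 = 7 ⇒ b_1 = 12 − 5 − 7 = 0; all invariant factors of ∂_2 are 1 so no torsion. So H_1 ≅ 0.
rank ∂_2 = 7, rank ∂_3 = 0 ⇒ b_2 = 8 − 7 − 0 = 1. So H_2 ≅ Z.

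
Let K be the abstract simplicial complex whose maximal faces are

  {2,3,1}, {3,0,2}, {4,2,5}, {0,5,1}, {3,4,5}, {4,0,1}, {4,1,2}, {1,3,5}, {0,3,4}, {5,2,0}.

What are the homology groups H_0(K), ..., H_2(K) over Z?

Order the vertices as 0 < 1 < 2 < 3 < 4 < 5. Listing each simplex with vertices in this order, K has dimension 2 with simplices:

  0-simplices (6): [0], [1], [2], [3], [4], [5]
  1-simplices (15): [0,1], [0,2], [0,3], [0,4], [0,5], [1,2], [1,3], [1,4], [1,5], [2,3], [2,4], [2,5], [3,4], [3,5], [4,5]
  2-simplices (10): [0,1,4], [0,1,5], [0,2,3], [0,2,5], [0,3,4], [1,2,3], [1,2,4], [1,3,5], [2,4,5], [3,4,5]

giving chain groups C_0 ≅ Z^6, C_1 ≅ Z^15, C_2 ≅ Z^10.

∂_1: C_1 → C_0 maps an edge to its endpoints' difference, ∂[p,q] = q − p. For instance
  ∂[1,4] = [4] − [1].
The resulting 6×15 matrix has rank 5, and its Smith normal form has invariant factors (1,1,1,1,1).

Boundary ∂_2: C_2 → C_1 maps a triangle to the signed sum of its edges. For instance
  ∂[0,1,5] = [1,5] − [0,5] + [0,1],
  ∂[1,2,3] = [2,3] − [1,3] + [1,2].
As a 15×10 matrix over Z this has rank 10, with invariant factors (1,1,1,1,1,1,1,1,1,2).

Now H_k = ker ∂_k / im ∂_{k+1}, so:

  H_0: rank C_0 − rank ∂_1 = 6 − 5 = 1, and the invariant factors of ∂_1 are all 1, so H_0 = Z.
  H_1: rank ker ∂_1 − rank ∂_2 = (15 − 5) − 10 = 0, and ∂_2 has invariant factor 2 > 1, so H_1 = Z/2.
  H_2: rank ker ∂_2 − rank ∂_3 = (10 − 10) − 0 = 0, and there is no ∂_3, so H_2 = 0.

As a check, the Euler characteristic is 6 − 15 + 10 = 1, which agrees with 1 − 0 + 0 = 1.
(K is a triangulation of the real projective plane RP^2.)

H_0 ≅ Z,  H_1 ≅ Z/2,  H_2 = 0.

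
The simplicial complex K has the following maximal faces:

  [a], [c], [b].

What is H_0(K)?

H_0 = Z^3.

Take the total order a < b < c on the vertex set. Then K (dimension 0) consists of the simplices:

  0-simplices (3): a, b, c

Hence C_0 ≅ Z^3.

Computing H_k = (kernel of ∂_k) / (image of ∂_{k+1}):

  H_0: rank C_0 − rank ∂_1 = 3 − 0 = 3, and there is no ∂_1, so H_0 ≅ Z^3.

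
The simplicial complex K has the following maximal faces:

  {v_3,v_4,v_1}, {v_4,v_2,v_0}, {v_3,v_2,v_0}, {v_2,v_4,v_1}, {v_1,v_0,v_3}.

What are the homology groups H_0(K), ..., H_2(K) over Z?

Take the total order v_0 < v_1 < v_2 < v_3 < v_4 on the vertex set. Then K (dimension 2) consists of the simplices:

  0-simplices (5): [v_0], [v_1], [v_2], [v_3], [v_4]
  1-simplices (10): [v_0,v_1], [v_0,v_2], [v_0,v_3], [v_0,v_4], [v_1,v_2], [v_1,v_3], [v_1,v_4], [v_2,v_3], [v_2,v_4], [v_3,v_4]
  2-simplices (5): [v_0,v_1,v_3], [v_0,v_2,v_3], [v_0,v_2,v_4], [v_1,v_2,v_4], [v_1,v_3,v_4]

giving chain groups C_0 ≅ Z^5, C_1 ≅ Z^10, C_2 ≅ Z^5.

Boundary ∂_1: C_1 → C_0 maps an edge to its endpoints' difference, ∂[p,q] = q − p.
The 5×10 boundary matrix has rank 4 and Smith normal form diag(1,1,1,1).

Boundary ∂_2: C_2 → C_1 acts by ∂[p,q,r] = [q,r] − [p,r] + [p,q]. For instance
  ∂[v_1,v_2,v_4] = [v_2,v_4] − [v_1,v_4] + [v_1,v_2],
  ∂[v_0,v_1,v_3] = [v_1,v_3] − [v_0,v_3] + [v_0,v_1].
As a 10×5 matrix over Z this has rank 5, with invariant factors (1,1,1,1,1).

Now H_k = ker ∂_k / im ∂_{k+1}, so:

  H_0: rank C_0 − rank ∂_1 = 5 − 4 = 1, and the invariant factors of ∂_1 are all 1, so H_0 = Z.
  H_1: rank ker ∂_1 − rank ∂_2 = (10 − 4) − 5 = 1, and the invariant factors of ∂_2 are all 1, so H_1 = Z.
  H_2: rank ker ∂_2 − rank ∂_3 = (5 − 5) − 0 = 0, and there is no ∂_3, so H_2 = 0.

(K is a triangulation of the Möbius band.)

H_0 = Z,  H_1 = Z,  H_2 = 0.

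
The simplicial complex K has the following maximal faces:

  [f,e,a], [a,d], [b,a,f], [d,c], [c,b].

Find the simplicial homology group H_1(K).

Fix the vertex order a < b < c < d < e < f and write every simplex with vertices in increasing order. Then dim K = 2 and the simplices of K are:

  0-simplices (6): a, b, c, d, e, f
  1-simplices (8): ab, ad, ae, af, bc, bf, cd, ef
  2-simplices (2): abf, aef

Hence C_0 ≅ Z^6, C_1 ≅ Z^8, C_2 ≅ Z^2.

∂_1: C_1 → C_0 sends each edge [p,q] (with p < q) to q − p.
This gives a 6×8 integer matrix of rank 5; reducing to Smith normal form yields diagonal entries (1,1,1,1,1).

The boundary map ∂_2: C_2 → C_1 acts by ∂[p,q,r] = [q,r] − [p,r] + [p,q]. For instance
  ∂abf = bf − af + ab,
  ∂aef = ef − af + ae.
This gives a 8×2 integer matrix of rank 2; reducing to Smith normal form yields diagonal entries (1,1).

Reading off H_k = ker ∂_k / im ∂_{k+1}:

  H_1: rank ker ∂_1 − rank ∂_2 = (8 − 5) − 2 = 1, and the invariant factors of ∂_2 are all 1, so H_1 = Z.

H_1 ≅ Z.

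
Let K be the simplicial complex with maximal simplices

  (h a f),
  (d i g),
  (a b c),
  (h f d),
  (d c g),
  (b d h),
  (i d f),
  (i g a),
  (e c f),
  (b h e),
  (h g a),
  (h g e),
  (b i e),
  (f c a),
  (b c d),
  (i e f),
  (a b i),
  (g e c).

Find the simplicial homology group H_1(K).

Fix the vertex order a < b < c < d < e < f < g < h < i and write every simplex with vertices in increasing order. Then dim K = 2 and the simplices of K are:

  0-simplices (9): a, b, c, d, e, f, g, h, i
  1-simplices (27): ab, ac, af, ag, ah, ai, bc, bd, be, bh, bi, cd, ce, cf, cg, df, dg, dh, di, ef, eg, eh, ei, fh, fi, gh, gi
  2-simplices (18): abc, abi, acf, afh, agh, agi, bcd, bdh, beh, bei, cdg, cef, ceg, dfh, dfi, dgi, efi, egh

so the chain groups are C_0 ≅ Z^9, C_1 ≅ Z^27, C_2 ≅ Z^18.

The boundary map ∂_1: C_1 → C_0 maps an edge to its endpoints' difference, ∂[p,q] = q − p.
As a 9×27 matrix over Z this has rank 8, with invariant factors (1,1,1,1,1,1,1,1).

The boundary map ∂_2: C_2 → C_1 acts by ∂[p,q,r] = [q,r] − [p,r] + [p,q]. For instance
  ∂dfi = fi − di + df,
  ∂agi = gi − ai + ag.
This gives a 27×18 integer matrix of rank 17; reducing to Smith normal form yields diagonal entries (1,1,1,1,1,1,1,1,1,1,1,1,1,1,1,1,1).

Computing H_k = (kernel of ∂_k) / (image of ∂_{k+1}):

  H_1: rank ker ∂_1 − rank ∂_2 = (27 − 8) − 17 = 2, and the invariant factors of ∂_2 are all 1, so H_1 = Z^2.

H_1 = Z^2.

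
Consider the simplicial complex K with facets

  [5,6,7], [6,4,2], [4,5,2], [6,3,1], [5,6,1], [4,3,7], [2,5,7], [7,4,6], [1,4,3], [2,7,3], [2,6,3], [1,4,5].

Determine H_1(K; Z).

H_1 ≅ Z/2Z.

Order the vertices as 1 < 2 < 3 < 4 < 5 < 6 < 7. Listing each simplex with vertices in this order, K has dimension 2 with simplices:

  0-simplices (7): [1], [2], [3], [4], [5], [6], [7]
  1-simplices (18): [1,3], [1,4], [1,5], [1,6], [2,3], [2,4], [2,5], [2,6], [2,7], [3,4], [3,6], [3,7], [4,5], [4,6], [4,7], [5,6], [5,7], [6,7]
  2-simplices (12): [1,3,4], [1,3,6], [1,4,5], [1,5,6], [2,3,6], [2,3,7], [2,4,5], [2,4,6], [2,5,7], [3,4,7], [4,6,7], [5,6,7]

Hence C_0 ≅ Z^7, C_1 ≅ Z^18, C_2 ≅ Z^12.

The boundary map ∂_1: C_1 → C_0 sends each edge [p,q] (with p < q) to q − p.
As a 7×18 matrix over Z this has rank 6, with invariant factors (1,1,1,1,1,1).

The boundary map ∂_2: C_2 → C_1 sends each 2-simplex [p,q,r] to [q,r] − [p,r] + [p,q]. For instance
  ∂[3,4,7] = [4,7] − [3,7] + [3,4],
  ∂[4,6,7] = [6,7] − [4,7] + [4,6].
As a 18×12 matrix over Z this has rank 12, with invariant factors (1,1,1,1,1,1,1,1,1,1,1,2).

Now H_k = ker ∂_k / im ∂_{k+1}, so:

  H_1: rank ker ∂_1 − rank ∂_2 = (18 − 6) − 12 = 0, and ∂_2 has invariant factor 2 > 1, so H_1 = Z/2Z.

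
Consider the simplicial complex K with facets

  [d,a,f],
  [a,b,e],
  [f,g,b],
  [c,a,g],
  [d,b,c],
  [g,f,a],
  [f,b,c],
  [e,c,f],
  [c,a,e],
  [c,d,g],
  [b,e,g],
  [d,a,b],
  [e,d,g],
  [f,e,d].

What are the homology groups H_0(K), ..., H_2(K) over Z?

H_0 ≅ Z,  H_1 ≅ Z^2,  H_2 ≅ Z.

K has 7 vertices, 21 edges, 14 triangles.
rank ∂_0 = 0, rank ∂_1 = 6 ⇒ b_0 = 7 − 0 − 6 = 1; all invariant factors of ∂_1 are 1 so no torsion. So H_0 = Z.
rank ∂_1 = 6, rank ∂_2 = 13 ⇒ b_1 = 21 − 6 − 13 = 2; all invariant factors of ∂_2 are 1 so no torsion. So H_1 = Z^2.
rank ∂_2 = 13, rank ∂_3 = 0 ⇒ b_2 = 14 − 13 − 0 = 1. So H_2 = Z.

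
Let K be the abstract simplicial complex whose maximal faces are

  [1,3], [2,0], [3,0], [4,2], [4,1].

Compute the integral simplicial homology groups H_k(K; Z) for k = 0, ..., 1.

H_0 ≅ Z,  H_1 ≅ Z.

Order the vertices as 0 < 1 < 2 < 3 < 4. Listing each simplex with vertices in this order, K has dimension 1 with simplices:

  0-simplices (5): [0], [1], [2], [3], [4]
  1-simplices (5): [0,2], [0,3], [1,3], [1,4], [2,4]

giving chain groups C_0 ≅ Z^5, C_1 ≅ Z^5.

The boundary map ∂_1: C_1 → C_0 maps an edge to its endpoints' difference, ∂[p,q] = q − p.
This gives a 5×5 integer matrix of rank 4; reducing to Smith normal form yields diagonal entries (1,1,1,1).

From H_k ≅ ker(∂_k) / im(∂_{k+1}) we obtain:

  H_0: rank C_0 − rank ∂_1 = 5 − 4 = 1, and the invariant factors of ∂_1 are all 1, so H_0 ≅ Z.
  H_1: rank ker ∂_1 − rank ∂_2 = (5 − 4) − 0 = 1, and there is no ∂_2, so H_1 ≅ Z.

(K is a triangulation of the circle S^1.)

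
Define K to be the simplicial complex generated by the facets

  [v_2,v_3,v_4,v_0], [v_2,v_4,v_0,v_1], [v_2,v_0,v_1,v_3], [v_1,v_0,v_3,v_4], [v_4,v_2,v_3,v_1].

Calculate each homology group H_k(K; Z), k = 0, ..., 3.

K has 5 vertices, 10 edges, 10 triangles, 5 3-simplices.
rank ∂_0 = 0, rank ∂_1 = 4 ⇒ b_0 = 5 − 0 − 4 = 1; all invariant factors of ∂_1 are 1 so no torsion. So H_0 ≅ Z.
rank ∂_1 = 4, rank ∂_2 = 6 ⇒ b_1 = 10 − 4 − 6 = 0; all invariant factors of ∂_2 are 1 so no torsion. So H_1 ≅ 0.
rank ∂_2 = 6, rank ∂_3 = 4 ⇒ b_2 = 10 − 6 − 4 = 0; all invariant factors of ∂_3 are 1 so no torsion. So H_2 ≅ 0.
rank ∂_3 = 4, rank ∂_4 = 0 ⇒ b_3 = 5 − 4 − 0 = 1. So H_3 ≅ Z.

H_0 ≅ Z,  H_1 = 0,  H_2 = 0,  H_3 ≅ Z.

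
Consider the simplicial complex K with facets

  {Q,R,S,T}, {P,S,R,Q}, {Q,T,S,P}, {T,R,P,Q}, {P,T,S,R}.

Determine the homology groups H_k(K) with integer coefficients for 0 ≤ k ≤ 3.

H_0 ≅ Z,  H_1 = 0,  H_2 = 0,  H_3 ≅ Z.

Order the vertices as P < Q < R < S < T. Listing each simplex with vertices in this order, K has dimension 3 with simplices:

  0-simplices (5): P, Q, R, S, T
  1-simplices (10): PQ, PR, PS, PT, QR, QS, QT, RS, RT, ST
  2-simplices (10): PQR, PQS, PQT, PRS, PRT, PST, QRS, QRT, QST, RST
  3-simplices (5): PQRS, PQRT, PQST, PRST, QRST

Hence C_0 ≅ Z^5, C_1 ≅ Z^10, C_2 ≅ Z^10, C_3 ≅ Z^5.

∂_1: C_1 → C_0 maps an edge to its endpoints' difference, ∂[p,q] = q − p.
The 5×10 boundary matrix has rank 4 and Smith normal form diag(1,1,1,1).

The boundary map ∂_2: C_2 → C_1 maps a triangle to the signed sum of its edges. For instance
  ∂PQS = QS − PS + PQ,
  ∂QRT = RT − QT + QR.
The resulting 10×10 matrix has rank 6, and its Smith normal form has invariant factors (1,1,1,1,1,1).

∂_3: C_3 → C_2 sends each 3-simplex σ to the alternating sum Σ_i (−1)^i (σ with its i-th vertex removed). For instance
  ∂PQST = QST − PST + PQT − PQS,
  ∂PRST = RST − PST + PRT − PRS.
This gives a 10×5 integer matrix of rank 4; reducing to Smith normal form yields diagonal entries (1,1,1,1).

Now H_k = ker ∂_k / im ∂_{k+1}, so:

  H_0: rank C_0 − rank ∂_1 = 5 − 4 = 1, and the invariant factors of ∂_1 are all 1, so H_0 ≅ Z.
  H_1: rank ker ∂_1 − rank ∂_2 = (10 − 4) − 6 = 0, and the invariant factors of ∂_2 are all 1, so H_1 ≅ 0.
  H_2: rank ker ∂_2 − rank ∂_3 = (10 − 6) − 4 = 0, and the invariant factors of ∂_3 are all 1, so H_2 ≅ 0.
  H_3: rank ker ∂_3 − rank ∂_4 = (5 − 4) − 0 = 1, and there is no ∂_4, so H_3 ≅ Z.

(K is a triangulation of the 3-sphere S^3.)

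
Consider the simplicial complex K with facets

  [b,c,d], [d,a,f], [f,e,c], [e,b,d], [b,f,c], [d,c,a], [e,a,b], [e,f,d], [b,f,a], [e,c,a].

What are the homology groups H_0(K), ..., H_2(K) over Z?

Fix the vertex order a < b < c < d < e < f and write every simplex with vertices in increasing order. Then dim K = 2 and the simplices of K are:

  0-simplices (6): a, b, c, d, e, f
  1-simplices (15): ab, ac, ad, ae, af, bc, bd, be, bf, cd, ce, cf, de, df, ef
  2-simplices (10): abe, abf, acd, ace, adf, bcd, bcf, bde, cef, def

giving chain groups C_0 ≅ Z^6, C_1 ≅ Z^15, C_2 ≅ Z^10.

Boundary ∂_1: C_1 → C_0 maps an edge to its endpoints' difference, ∂[p,q] = q − p. For instance
  ∂bd = d − b.
The resulting 6×15 matrix has rank 5, and its Smith normal form has invariant factors (1,1,1,1,1).

The boundary map ∂_2: C_2 → C_1 sends each 2-simplex [p,q,r] to [q,r] − [p,r] + [p,q]. For instance
  ∂def = ef − df + de,
  ∂ace = ce − ae + ac.
As a 15×10 matrix over Z this has rank 10, with invariant factors (1,1,1,1,1,1,1,1,1,2).

From H_k ≅ ker(∂_k) / im(∂_{k+1}) we obtain:

  H_0: rank C_0 − rank ∂_1 = 6 − 5 = 1, and the invariant factors of ∂_1 are all 1, so H_0 ≅ Z.
  H_1: rank ker ∂_1 − rank ∂_2 = (15 − 5) − 10 = 0, and ∂_2 has invariant factor 2 > 1, so H_1 ≅ Z/2.
  H_2: rank ker ∂_2 − rank ∂_3 = (10 − 10) − 0 = 0, and there is no ∂_3, so H_2 ≅ 0.

As a check, the Euler characteristic is 6 − 15 + 10 = 1, which agrees with 1 − 0 + 0 = 1.
(K is a triangulation of the real projective plane RP^2.)

H_0 = Z,  H_1 = Z/2,  H_2 = 0.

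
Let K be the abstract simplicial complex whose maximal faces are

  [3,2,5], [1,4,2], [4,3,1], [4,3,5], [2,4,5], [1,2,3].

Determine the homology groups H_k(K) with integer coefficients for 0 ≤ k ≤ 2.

H_0 = Z,  H_1 = 0,  H_2 = Z.

K has 5 vertices, 9 edges, 6 triangles.
rank ∂_0 = 0, rank ∂_1 = 4 ⇒ b_0 = 5 − 0 − 4 = 1; all invariant factors of ∂_1 are 1 so no torsion. So H_0 = Z.
rank ∂_1 = 4, rank ∂_2 = 5 ⇒ b_1 = 9 − 4 − 5 = 0; all invariant factors of ∂_2 are 1 so no torsion. So H_1 = 0.
rank ∂_2 = 5, rank ∂_3 = 0 ⇒ b_2 = 6 − 5 − 0 = 1. So H_2 = Z.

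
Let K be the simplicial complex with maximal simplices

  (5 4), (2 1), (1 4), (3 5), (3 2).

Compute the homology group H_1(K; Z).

H_1 = Z.

Fix the vertex order 1 < 2 < 3 < 4 < 5 and write every simplex with vertices in increasing order. Then dim K = 1 and the simplices of K are:

  0-simplices (5): [1], [2], [3], [4], [5]
  1-simplices (5): [1,2], [1,4], [2,3], [3,5], [4,5]

giving chain groups C_0 ≅ Z^5, C_1 ≅ Z^5.

Boundary ∂_1: C_1 → C_0 is given by ∂[p,q] = [q] − [p].
As a 5×5 matrix over Z this has rank 4, with invariant factors (1,1,1,1).

Reading off H_k = ker ∂_k / im ∂_{k+1}:

  H_1: rank ker ∂_1 − rank ∂_2 = (5 − 4) − 0 = 1, and there is no ∂_2, so H_1 = Z.

(K is a triangulation of the circle S^1.)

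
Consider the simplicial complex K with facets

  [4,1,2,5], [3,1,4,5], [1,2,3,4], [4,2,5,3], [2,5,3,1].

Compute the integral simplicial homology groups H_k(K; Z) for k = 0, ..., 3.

H_0 = Z,  H_1 = 0,  H_2 = 0,  H_3 = Z.

K has 5 vertices, 10 edges, 10 triangles, 5 3-simplices.
rank ∂_0 = 0, rank ∂_1 = 4 ⇒ b_0 = 5 − 0 − 4 = 1; all invariant factors of ∂_1 are 1 so no torsion. So H_0 = Z.
rank ∂_1 = 4, rank ∂_2 = 6 ⇒ b_1 = 10 − 4 − 6 = 0; all invariant factors of ∂_2 are 1 so no torsion. So H_1 = 0.
rank ∂_2 = 6, rank ∂_3 = 4 ⇒ b_2 = 10 − 6 − 4 = 0; all invariant factors of ∂_3 are 1 so no torsion. So H_2 = 0.
rank ∂_3 = 4, rank ∂_4 = 0 ⇒ b_3 = 5 − 4 − 0 = 1. So H_3 = Z.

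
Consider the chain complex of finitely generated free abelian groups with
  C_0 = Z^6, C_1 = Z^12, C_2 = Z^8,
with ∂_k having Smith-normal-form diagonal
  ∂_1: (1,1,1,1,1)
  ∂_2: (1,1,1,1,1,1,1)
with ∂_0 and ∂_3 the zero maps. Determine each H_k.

H_0 ≅ Z,  H_1 = 0,  H_2 ≅ Z.

H_0: b_0 = 6 − 0 − 5 = 1; torsion from ∂_1 factors > 1: none. So H_0 ≅ Z.
H_1: b_1 = 12 − 5 − 7 = 0; torsion from ∂_2 factors > 1: none. So H_1 ≅ 0.
H_2: b_2 = 8 − 7 − 0 = 1; torsion from ∂_3 factors > 1: none. So H_2 ≅ Z.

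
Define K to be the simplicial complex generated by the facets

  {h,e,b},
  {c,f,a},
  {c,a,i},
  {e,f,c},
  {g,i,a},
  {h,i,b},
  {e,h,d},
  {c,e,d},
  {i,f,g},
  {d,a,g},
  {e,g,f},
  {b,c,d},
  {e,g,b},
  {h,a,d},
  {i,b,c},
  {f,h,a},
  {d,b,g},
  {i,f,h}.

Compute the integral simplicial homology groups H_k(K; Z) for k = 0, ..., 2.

H_0 ≅ Z,  H_1 ≅ Z ⊕ Z/2Z,  H_2 = 0.

Take the total order a < b < c < d < e < f < g < h < i on the vertex set. Then K (dimension 2) consists of the simplices:

  0-simplices (9): a, b, c, d, e, f, g, h, i
  1-simplices (27): ac, ad, af, ag, ah, ai, bc, bd, be, bg, bh, bi, cd, ce, cf, ci, de, dg, dh, ef, eg, eh, fg, fh, fi, gi, hi
  2-simplices (18): acf, aci, adg, adh, afh, agi, bcd, bci, bdg, beg, beh, bhi, cde, cef, deh, efg, fgi, fhi

giving chain groups C_0 ≅ Z^9, C_1 ≅ Z^27, C_2 ≅ Z^18.

∂_1: C_1 → C_0 maps an edge to its endpoints' difference, ∂[p,q] = q − p.
This gives a 9×27 integer matrix of rank 8; reducing to Smith normal form yields diagonal entries (1,1,1,1,1,1,1,1).

Boundary ∂_2: C_2 → C_1 maps a triangle to the signed sum of its edges. For instance
  ∂bdg = dg − bg + bd,
  ∂cde = de − ce + cd.
As a 27×18 matrix over Z this has rank 18, with invariant factors (1,1,1,1,1,1,1,1,1,1,1,1,1,1,1,1,1,2).

From H_k ≅ ker(∂_k) / im(∂_{k+1}) we obtain:

  H_0: rank C_0 − rank ∂_1 = 9 − 8 = 1, and the invariant factors of ∂_1 are all 1, so H_0 ≅ Z.
  H_1: rank ker ∂_1 − rank ∂_2 = (27 − 8) − 18 = 1, and ∂_2 has invariant factor 2 > 1, so H_1 ≅ Z ⊕ Z/2Z.
  H_2: rank ker ∂_2 − rank ∂_3 = (18 − 18) − 0 = 0, and there is no ∂_3, so H_2 ≅ 0.

As a check, the Euler characteristic is 9 − 27 + 18 = 0, which agrees with 1 − 1 + 0 = 0.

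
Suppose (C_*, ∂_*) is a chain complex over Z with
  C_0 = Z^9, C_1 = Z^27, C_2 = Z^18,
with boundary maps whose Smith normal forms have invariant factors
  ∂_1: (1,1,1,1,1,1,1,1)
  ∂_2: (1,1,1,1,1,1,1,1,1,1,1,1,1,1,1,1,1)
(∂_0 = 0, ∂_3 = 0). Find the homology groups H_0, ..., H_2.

H_0: b_0 = 9 − 0 − 8 = 1; torsion from ∂_1 factors > 1: none. So H_0 ≅ Z.
H_1: b_1 = 27 − 8 − 17 = 2; torsion from ∂_2 factors > 1: none. So H_1 ≅ Z^2.
H_2: b_2 = 18 − 17 − 0 = 1; torsion from ∂_3 factors > 1: none. So H_2 ≅ Z.

H_0 ≅ Z,  H_1 ≅ Z^2,  H_2 ≅ Z.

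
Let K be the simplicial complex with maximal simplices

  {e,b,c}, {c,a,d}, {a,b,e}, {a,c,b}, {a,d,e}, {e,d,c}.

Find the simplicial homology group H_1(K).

Fix the vertex order a < b < c < d < e and write every simplex with vertices in increasing order. Then dim K = 2 and the simplices of K are:

  0-simplices (5): a, b, c, d, e
  1-simplices (9): ab, ac, ad, ae, bc, be, cd, ce, de
  2-simplices (6): abc, abe, acd, ade, bce, cde

giving chain groups C_0 ≅ Z^5, C_1 ≅ Z^9, C_2 ≅ Z^6.

The boundary map ∂_1: C_1 → C_0 sends each edge [p,q] (with p < q) to q − p.
This gives a 5×9 integer matrix of rank 4; reducing to Smith normal form yields diagonal entries (1,1,1,1).

Boundary ∂_2: C_2 → C_1 sends each 2-simplex [p,q,r] to [q,r] − [p,r] + [p,q]. For instance
  ∂cde = de − ce + cd,
  ∂bce = ce − be + bc.
As a 9×6 matrix over Z this has rank 5, with invariant factors (1,1,1,1,1).

Reading off H_k = ker ∂_k / im ∂_{k+1}:

  H_1: rank ker ∂_1 − rank ∂_2 = (9 − 4) − 5 = 0, and the invariant factors of ∂_2 are all 1, so H_1 ≅ 0.

H_1 = 0.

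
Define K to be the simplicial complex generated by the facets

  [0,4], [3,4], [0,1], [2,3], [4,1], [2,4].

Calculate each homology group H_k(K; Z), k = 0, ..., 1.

H_0 ≅ Z,  H_1 ≅ Z^2.

We work with the vertex ordering 0 < 1 < 2 < 3 < 4. The simplices of K, each written with vertices in increasing order, are:

  0-simplices (5): [0], [1], [2], [3], [4]
  1-simplices (6): [0,1], [0,4], [1,4], [2,3], [2,4], [3,4]

so the chain groups are C_0 ≅ Z^5, C_1 ≅ Z^6.

The boundary map ∂_1: C_1 → C_0 is given by ∂[p,q] = [q] − [p]. For instance
  ∂[3,4] = [4] − [3].
As a 5×6 matrix over Z this has rank 4, with invariant factors (1,1,1,1).

Reading off H_k = ker ∂_k / im ∂_{k+1}:

  H_0: rank C_0 − rank ∂_1 = 5 − 4 = 1, and the invariant factors of ∂_1 are all 1, so H_0 = Z.
  H_1: rank ker ∂_1 − rank ∂_2 = (6 − 4) − 0 = 2, and there is no ∂_2, so H_1 = Z^2.

As a check, the Euler characteristic is 5 − 6 = -1, which agrees with 1 − 2 = -1.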